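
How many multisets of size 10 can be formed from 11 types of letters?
C(10+11-1, 11-1) = C(20, 10) = 184756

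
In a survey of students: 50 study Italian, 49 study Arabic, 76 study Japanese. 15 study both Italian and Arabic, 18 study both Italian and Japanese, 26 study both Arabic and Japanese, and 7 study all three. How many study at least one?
|A∪B∪C| = 50+49+76-15-18-26+7 = 123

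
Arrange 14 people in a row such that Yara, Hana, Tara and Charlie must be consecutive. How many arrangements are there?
Treat the 4 as one block: (14-4+1)! × 4! = 39916800 × 24 = 958003200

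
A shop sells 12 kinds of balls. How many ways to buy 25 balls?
C(25+12-1, 12-1) = C(36, 11) = 600805296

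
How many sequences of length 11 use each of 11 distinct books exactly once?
11! = 39916800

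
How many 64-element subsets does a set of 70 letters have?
C(70,64) = 70!/(64!×6!) = 131115985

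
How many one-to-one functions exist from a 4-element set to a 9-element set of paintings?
P(9,4) = 9!/(9-4)! = 3024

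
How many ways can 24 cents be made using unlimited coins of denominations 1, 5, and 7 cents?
Coefficient of x^24 in 1/(1-x^1) · 1/(1-x^5) · 1/(1-x^7). Case on j = number of 7-cent coins (j = 0..3); remainder r = 24 - 7j is made from {1,5} in ⌊r/5⌋+1 ways. r = 24, 17, 10, 3 → 5 + 4 + 3 + 1 = 13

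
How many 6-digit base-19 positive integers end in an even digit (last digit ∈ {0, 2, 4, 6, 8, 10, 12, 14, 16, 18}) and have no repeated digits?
Last∈{0,2,4,6,8,10,12,14,16,18}. Last=0: 1028160. Last nonzero: 9×17×P(17,4) = 8739360. Total = 9767520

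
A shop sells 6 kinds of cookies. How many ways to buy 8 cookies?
C(8+6-1, 6-1) = C(13, 5) = 1287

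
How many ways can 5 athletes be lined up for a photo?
5! = 120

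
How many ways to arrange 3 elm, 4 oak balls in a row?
7! / (3! × 4!) = 35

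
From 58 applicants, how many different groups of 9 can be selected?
C(58,9) = 58!/(9!×49!) = 10648873950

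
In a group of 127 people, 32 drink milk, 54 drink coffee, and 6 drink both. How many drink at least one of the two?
|A∪B| = |A| + |B| - |A∩B| = 32 + 54 - 6 = 80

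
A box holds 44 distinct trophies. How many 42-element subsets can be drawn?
C(44,42) = 44!/(42!×2!) = 946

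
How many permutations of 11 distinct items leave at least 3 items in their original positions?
Exactly j fixed points: C(11,j)·!(11-j); sum over j ≥ 3 (derangement numbers via !m = (m-1)·(!(m-1) + !(m-2)): !0..!8 = 1, 0, 1, 2, 9, 44, 265, 1854, 14833). Σ_{j=3}^{11} C(11,j)·!(11-j) = C(11,3)·!8 + C(11,4)·!7 + C(11,5)·!6 + C(11,6)·!5 + C(11,7)·!4 + C(11,8)·!3 + C(11,9)·!2 + C(11,10)·!1 + C(11,11)·!0 = 165·14833 + 330·1854 + 462·265 + 462·44 + 330·9 + 165·2 + 55·1 + 11·0 + 1·1 = 3205379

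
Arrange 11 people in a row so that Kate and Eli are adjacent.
Treat as block: (11-1)! × 2! = 3628800 × 2 = 7257600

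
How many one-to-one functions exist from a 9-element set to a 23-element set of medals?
P(23,9) = 23!/(23-9)! = 296541907200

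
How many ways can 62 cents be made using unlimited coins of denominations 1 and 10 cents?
Coefficient of x^62 in 1/(1-x^1) · 1/(1-x^10). Use j coins of 10 for j = 0..⌊62/10⌋ = 6, the rest in 1s: 6 + 1 = 7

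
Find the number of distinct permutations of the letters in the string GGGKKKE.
7! / (1! × 3! × 3!) = 140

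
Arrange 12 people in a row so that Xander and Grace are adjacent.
Treat as block: (12-1)! × 2! = 39916800 × 2 = 79833600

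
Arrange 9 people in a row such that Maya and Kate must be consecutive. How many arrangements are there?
Treat the 2 as one block: (9-2+1)! × 2! = 40320 × 2 = 80640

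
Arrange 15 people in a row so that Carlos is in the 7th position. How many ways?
Fix one position: (15-1)! = 87178291200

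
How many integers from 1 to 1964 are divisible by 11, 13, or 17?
⌊1964/11⌋+⌊1964/13⌋+⌊1964/17⌋ - ⌊1964/143⌋-⌊1964/187⌋-⌊1964/221⌋ + ⌊1964/2431⌋ = 178+151+115 - 13-10-8 + 0 = 413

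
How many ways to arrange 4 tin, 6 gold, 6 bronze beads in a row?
16! / (4! × 6! × 6!) = 1681680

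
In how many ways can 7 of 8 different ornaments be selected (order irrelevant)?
C(8,7) = 8!/(7!×1!) = 8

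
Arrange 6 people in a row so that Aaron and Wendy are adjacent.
Treat as block: (6-1)! × 2! = 120 × 2 = 240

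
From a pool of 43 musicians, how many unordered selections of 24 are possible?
C(43,24) = 43!/(24!×19!) = 800472431850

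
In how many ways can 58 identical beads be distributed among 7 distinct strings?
C(58+7-1, 7-1) = C(64, 6) = 74974368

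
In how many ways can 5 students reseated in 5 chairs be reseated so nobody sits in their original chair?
!5 = Σ_{j=0}^{5} (-1)^j·5!/j! = 120 - 120 + 60 - 20 + 5 - 1 = 44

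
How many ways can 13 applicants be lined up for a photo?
13! = 6227020800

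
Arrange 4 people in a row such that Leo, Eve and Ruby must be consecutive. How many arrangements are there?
Treat the 3 as one block: (4-3+1)! × 3! = 2 × 6 = 12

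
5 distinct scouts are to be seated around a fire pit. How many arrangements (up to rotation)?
Circular: fix one position, arrange the rest. (5-1)! = 24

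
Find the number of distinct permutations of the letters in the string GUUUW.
5! / (3! × 1! × 1!) = 20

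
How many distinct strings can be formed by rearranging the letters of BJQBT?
5! / (1! × 2! × 1! × 1!) = 60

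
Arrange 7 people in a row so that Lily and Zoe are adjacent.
Treat as block: (7-1)! × 2! = 720 × 2 = 1440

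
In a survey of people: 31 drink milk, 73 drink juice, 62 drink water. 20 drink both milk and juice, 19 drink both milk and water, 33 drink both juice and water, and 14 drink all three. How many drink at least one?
|A∪B∪C| = 31+73+62-20-19-33+14 = 108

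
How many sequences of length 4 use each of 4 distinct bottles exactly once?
4! = 24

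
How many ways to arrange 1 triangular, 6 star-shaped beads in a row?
7! / (1! × 6!) = 7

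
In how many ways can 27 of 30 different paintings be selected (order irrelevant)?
C(30,27) = 30!/(27!×3!) = 4060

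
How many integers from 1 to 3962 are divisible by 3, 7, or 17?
⌊3962/3⌋+⌊3962/7⌋+⌊3962/17⌋ - ⌊3962/21⌋-⌊3962/51⌋-⌊3962/119⌋ + ⌊3962/357⌋ = 1320+566+233 - 188-77-33 + 11 = 1832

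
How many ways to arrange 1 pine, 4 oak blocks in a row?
5! / (1! × 4!) = 5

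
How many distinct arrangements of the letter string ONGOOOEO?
8! / (1! × 1! × 5! × 1!) = 336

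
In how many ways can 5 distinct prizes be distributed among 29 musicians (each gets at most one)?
P(29,5) = 29!/(29-5)! = 14250600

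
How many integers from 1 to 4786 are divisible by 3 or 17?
⌊4786/3⌋ + ⌊4786/17⌋ - ⌊4786/51⌋ = 1595 + 281 - 93 = 1783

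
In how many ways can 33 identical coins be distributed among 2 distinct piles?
C(33+2-1, 2-1) = C(34, 1) = 34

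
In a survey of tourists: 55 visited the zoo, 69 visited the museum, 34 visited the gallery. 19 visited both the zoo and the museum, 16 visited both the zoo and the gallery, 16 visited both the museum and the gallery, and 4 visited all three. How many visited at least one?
|A∪B∪C| = 55+69+34-19-16-16+4 = 111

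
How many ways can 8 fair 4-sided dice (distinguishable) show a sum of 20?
Coefficient of x^20 in (x + x² + ... + x^4)^8. By inclusion-exclusion on dice exceeding 4: Σ_j (-1)^j C(8,j)·C(20-1-4j, 7) = C(8,0)·C(19,7) - C(8,1)·C(15,7) + C(8,2)·C(11,7) - C(8,3)·C(7,7) = 1·50388 - 8·6435 + 28·330 - 56·1 = 8092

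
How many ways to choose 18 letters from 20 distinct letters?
C(20,18) = 20!/(18!×2!) = 190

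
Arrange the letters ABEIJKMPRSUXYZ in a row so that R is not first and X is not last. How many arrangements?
By inclusion-exclusion: 14! - 2×(14-1)! + (14-2)! = 87178291200 - 12454041600 + 479001600 = 75203251200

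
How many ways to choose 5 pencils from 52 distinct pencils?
C(52,5) = 52!/(5!×47!) = 2598960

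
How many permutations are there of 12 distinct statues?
12! = 479001600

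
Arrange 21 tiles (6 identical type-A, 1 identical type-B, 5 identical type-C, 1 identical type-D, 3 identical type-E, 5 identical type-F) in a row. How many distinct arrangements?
21! / (6! × 1! × 5! × 1! × 3! × 5!) = 821292151680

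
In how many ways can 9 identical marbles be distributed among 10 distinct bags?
C(9+10-1, 10-1) = C(18, 9) = 48620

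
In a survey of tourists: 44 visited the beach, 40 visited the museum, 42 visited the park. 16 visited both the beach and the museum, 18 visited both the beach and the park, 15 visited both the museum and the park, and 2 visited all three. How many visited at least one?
|A∪B∪C| = 44+40+42-16-18-15+2 = 79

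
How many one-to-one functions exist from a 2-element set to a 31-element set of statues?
P(31,2) = 31!/(31-2)! = 930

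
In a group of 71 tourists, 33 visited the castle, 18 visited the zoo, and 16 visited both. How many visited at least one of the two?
|A∪B| = |A| + |B| - |A∩B| = 33 + 18 - 16 = 35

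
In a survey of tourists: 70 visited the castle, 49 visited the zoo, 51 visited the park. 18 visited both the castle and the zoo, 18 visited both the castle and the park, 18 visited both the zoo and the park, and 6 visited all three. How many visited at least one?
|A∪B∪C| = 70+49+51-18-18-18+6 = 122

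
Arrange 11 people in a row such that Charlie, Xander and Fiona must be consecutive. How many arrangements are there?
Treat the 3 as one block: (11-3+1)! × 3! = 362880 × 6 = 2177280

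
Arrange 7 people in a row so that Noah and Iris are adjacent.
Treat as block: (7-1)! × 2! = 720 × 2 = 1440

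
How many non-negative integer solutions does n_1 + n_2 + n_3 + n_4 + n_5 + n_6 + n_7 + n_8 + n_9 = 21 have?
C(21+9-1, 9-1) = C(29, 8) = 4292145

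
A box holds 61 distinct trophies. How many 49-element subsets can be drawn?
C(61,49) = 61!/(49!×12!) = 1742058970275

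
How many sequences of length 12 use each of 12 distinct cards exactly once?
12! = 479001600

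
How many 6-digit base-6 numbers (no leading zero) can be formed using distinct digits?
First digit: 5 choices (nonzero). Then descending: 5 × 5 × 4 × 3 × 2 × 1 = 600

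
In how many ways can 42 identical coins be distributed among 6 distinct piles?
C(42+6-1, 6-1) = C(47, 5) = 1533939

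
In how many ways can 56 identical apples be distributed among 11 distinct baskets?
C(56+11-1, 11-1) = C(66, 10) = 210980549208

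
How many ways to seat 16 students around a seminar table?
Circular: fix one position, arrange the rest. (16-1)! = 1307674368000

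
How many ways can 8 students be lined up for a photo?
8! = 40320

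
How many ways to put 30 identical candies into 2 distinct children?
C(30+2-1, 2-1) = C(31, 1) = 31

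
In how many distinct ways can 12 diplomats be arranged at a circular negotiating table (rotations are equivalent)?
Circular: fix one position, arrange the rest. (12-1)! = 39916800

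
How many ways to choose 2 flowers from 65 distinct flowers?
C(65,2) = 65!/(2!×63!) = 2080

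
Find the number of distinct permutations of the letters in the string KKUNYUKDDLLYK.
13! / (2! × 2! × 4! × 1! × 2! × 2!) = 16216200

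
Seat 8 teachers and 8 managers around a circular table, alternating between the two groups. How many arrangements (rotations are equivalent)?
Fix one of the teachers: (8-1)! ways for the remaining teachers, × 8! ways for the managers = 5040 × 40320 = 203212800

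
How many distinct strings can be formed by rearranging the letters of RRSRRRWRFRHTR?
13! / (1! × 1! × 1! × 1! × 8! × 1!) = 154440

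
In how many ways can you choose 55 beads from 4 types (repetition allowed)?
C(55+4-1, 4-1) = C(58, 3) = 30856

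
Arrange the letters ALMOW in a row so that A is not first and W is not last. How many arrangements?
By inclusion-exclusion: 5! - 2×(5-1)! + (5-2)! = 120 - 48 + 6 = 78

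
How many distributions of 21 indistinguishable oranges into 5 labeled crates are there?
C(21+5-1, 5-1) = C(25, 4) = 12650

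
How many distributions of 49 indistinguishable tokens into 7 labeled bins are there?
C(49+7-1, 7-1) = C(55, 6) = 28989675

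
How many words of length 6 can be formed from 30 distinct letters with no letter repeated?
P(30,6) = 30!/(30-6)! = 427518000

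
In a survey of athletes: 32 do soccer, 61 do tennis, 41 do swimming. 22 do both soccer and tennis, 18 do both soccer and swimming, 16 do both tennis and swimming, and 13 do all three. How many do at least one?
|A∪B∪C| = 32+61+41-22-18-16+13 = 91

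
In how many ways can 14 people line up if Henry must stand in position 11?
Fix one position: (14-1)! = 6227020800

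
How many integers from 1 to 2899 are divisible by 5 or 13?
⌊2899/5⌋ + ⌊2899/13⌋ - ⌊2899/65⌋ = 579 + 223 - 44 = 758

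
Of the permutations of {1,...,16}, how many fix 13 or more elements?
Exactly j fixed points: C(16,j)·!(16-j); sum over j ≥ 13 (derangement numbers via !m = (m-1)·(!(m-1) + !(m-2)): !0..!3 = 1, 0, 1, 2). Σ_{j=13}^{16} C(16,j)·!(16-j) = C(16,13)·!3 + C(16,14)·!2 + C(16,15)·!1 + C(16,16)·!0 = 560·2 + 120·1 + 16·0 + 1·1 = 1241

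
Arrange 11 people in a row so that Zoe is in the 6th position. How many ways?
Fix one position: (11-1)! = 3628800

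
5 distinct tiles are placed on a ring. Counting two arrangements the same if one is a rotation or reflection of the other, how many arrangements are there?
(5-1)!/2 = 24/2 = 12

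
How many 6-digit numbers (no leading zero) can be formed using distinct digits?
First digit: 9 choices (nonzero). Then descending: 9 × 9 × 8 × 7 × 6 × 5 = 136080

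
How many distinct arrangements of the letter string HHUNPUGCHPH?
11! / (1! × 4! × 2! × 1! × 2! × 1!) = 415800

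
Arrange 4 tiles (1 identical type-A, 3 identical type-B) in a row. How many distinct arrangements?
4! / (1! × 3!) = 4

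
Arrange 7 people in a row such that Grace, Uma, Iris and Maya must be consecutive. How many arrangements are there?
Treat the 4 as one block: (7-4+1)! × 4! = 24 × 24 = 576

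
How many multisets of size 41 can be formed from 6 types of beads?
C(41+6-1, 6-1) = C(46, 5) = 1370754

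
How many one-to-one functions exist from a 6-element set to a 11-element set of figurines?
P(11,6) = 11!/(11-6)! = 332640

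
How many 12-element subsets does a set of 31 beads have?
C(31,12) = 31!/(12!×19!) = 141120525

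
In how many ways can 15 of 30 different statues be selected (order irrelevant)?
C(30,15) = 30!/(15!×15!) = 155117520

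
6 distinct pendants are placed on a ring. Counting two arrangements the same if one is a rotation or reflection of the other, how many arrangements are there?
(6-1)!/2 = 120/2 = 60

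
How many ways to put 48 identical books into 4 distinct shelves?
C(48+4-1, 4-1) = C(51, 3) = 20825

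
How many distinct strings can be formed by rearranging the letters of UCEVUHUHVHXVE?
13! / (2! × 1! × 1! × 3! × 3! × 3!) = 14414400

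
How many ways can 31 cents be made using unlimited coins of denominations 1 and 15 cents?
Coefficient of x^31 in 1/(1-x^1) · 1/(1-x^15). Use j coins of 15 for j = 0..⌊31/15⌋ = 2, the rest in 1s: 2 + 1 = 3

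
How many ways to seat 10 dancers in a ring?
Circular: fix one position, arrange the rest. (10-1)! = 362880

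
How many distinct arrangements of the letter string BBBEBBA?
7! / (5! × 1! × 1!) = 42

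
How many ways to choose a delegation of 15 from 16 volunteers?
C(16,15) = 16!/(15!×1!) = 16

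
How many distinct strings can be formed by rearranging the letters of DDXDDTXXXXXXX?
13! / (8! × 1! × 4!) = 6435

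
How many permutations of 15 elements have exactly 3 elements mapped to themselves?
Choose the 3 fixed points C(15,3) = 455, derange the rest: !12 = Σ_{j=0}^{12} (-1)^j·12!/j! = 479001600 - 479001600 + 239500800 - 79833600 + 19958400 - 3991680 + 665280 - 95040 + 11880 - 1320 + 132 - 12 + 1 = 176214841. Product = 455 × 176214841 = 80177752655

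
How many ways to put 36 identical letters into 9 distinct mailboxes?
C(36+9-1, 9-1) = C(44, 8) = 177232627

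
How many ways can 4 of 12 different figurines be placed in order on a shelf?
P(12,4) = 12!/(12-4)! = 11880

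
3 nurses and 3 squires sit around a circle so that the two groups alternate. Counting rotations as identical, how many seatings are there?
Fix one of the nurses: (3-1)! ways for the remaining nurses, × 3! ways for the squires = 2 × 6 = 12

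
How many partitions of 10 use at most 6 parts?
By conjugation, equals partitions of 10 into parts ≤ 6. Let r_j(i) = number of partitions of i into parts ≤ j, for i = 0..10. r_1(i) = 1 for all i; r_j(i) = r_{j-1}(i) + r_j(i-j). Rows j = 2..6: ≤2: 1 1 2 2 3 3 4 4 5 5 6; ≤3: 1 1 2 3 4 5 7 8 10 12 14; ≤4: 1 1 2 3 5 6 9 11 15 18 23; ≤5: 1 1 2 3 5 7 10 13 18 23 30; ≤6: 1 1 2 3 5 7 11 14 20 26 35. r_6(10) = 35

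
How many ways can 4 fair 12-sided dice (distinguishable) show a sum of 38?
Coefficient of x^38 in (x + x² + ... + x^12)^4. By inclusion-exclusion on dice exceeding 12: Σ_j (-1)^j C(4,j)·C(38-1-12j, 3) = C(4,0)·C(37,3) - C(4,1)·C(25,3) + C(4,2)·C(13,3) = 1·7770 - 4·2300 + 6·286 = 286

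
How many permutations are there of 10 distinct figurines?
10! = 3628800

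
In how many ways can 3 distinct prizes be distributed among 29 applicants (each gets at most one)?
P(29,3) = 29!/(29-3)! = 21924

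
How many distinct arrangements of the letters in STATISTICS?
10! / (3! × 3! × 1! × 2! × 1!) = 50400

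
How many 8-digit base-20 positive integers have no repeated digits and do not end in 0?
Last digit: 19 nonzero choices. First digit: 18 (nonzero, ≠last). Middle 6: P(18,6) = 13366080. Total = 4571199360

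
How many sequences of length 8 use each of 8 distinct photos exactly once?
8! = 40320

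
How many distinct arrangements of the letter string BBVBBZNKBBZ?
11! / (1! × 6! × 1! × 2! × 1!) = 27720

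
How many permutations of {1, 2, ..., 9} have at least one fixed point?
Complement of the derangements. !9 = Σ_{j=0}^{9} (-1)^j·9!/j! = 362880 - 362880 + 181440 - 60480 + 15120 - 3024 + 504 - 72 + 9 - 1 = 133496. 9! - !9 = 362880 - 133496 = 229384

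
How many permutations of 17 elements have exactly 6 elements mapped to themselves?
Choose the 6 fixed points C(17,6) = 12376, derange the rest: !11 = Σ_{j=0}^{11} (-1)^j·11!/j! = 39916800 - 39916800 + 19958400 - 6652800 + 1663200 - 332640 + 55440 - 7920 + 990 - 110 + 11 - 1 = 14684570. Product = 12376 × 14684570 = 181736238320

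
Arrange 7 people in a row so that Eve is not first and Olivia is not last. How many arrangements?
By inclusion-exclusion: 7! - 2×(7-1)! + (7-2)! = 5040 - 1440 + 120 = 3720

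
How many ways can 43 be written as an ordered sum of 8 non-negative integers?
C(43+8-1, 8-1) = C(50, 7) = 99884400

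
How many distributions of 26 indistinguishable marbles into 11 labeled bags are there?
C(26+11-1, 11-1) = C(36, 10) = 254186856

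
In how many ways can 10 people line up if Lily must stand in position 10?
Fix one position: (10-1)! = 362880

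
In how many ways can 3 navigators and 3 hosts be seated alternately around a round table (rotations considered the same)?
Fix one of the navigators: (3-1)! ways for the remaining navigators, × 3! ways for the hosts = 2 × 6 = 12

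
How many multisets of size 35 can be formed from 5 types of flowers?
C(35+5-1, 5-1) = C(39, 4) = 82251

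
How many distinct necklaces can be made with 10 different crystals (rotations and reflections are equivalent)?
(10-1)!/2 = 362880/2 = 181440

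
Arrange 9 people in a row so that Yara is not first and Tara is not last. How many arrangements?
By inclusion-exclusion: 9! - 2×(9-1)! + (9-2)! = 362880 - 80640 + 5040 = 287280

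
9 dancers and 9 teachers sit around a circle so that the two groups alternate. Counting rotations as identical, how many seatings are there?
Fix one of the dancers: (9-1)! ways for the remaining dancers, × 9! ways for the teachers = 40320 × 362880 = 14631321600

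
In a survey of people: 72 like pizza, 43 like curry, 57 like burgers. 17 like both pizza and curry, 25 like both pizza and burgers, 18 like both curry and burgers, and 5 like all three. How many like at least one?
|A∪B∪C| = 72+43+57-17-25-18+5 = 117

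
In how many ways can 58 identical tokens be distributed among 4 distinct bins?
C(58+4-1, 4-1) = C(61, 3) = 35990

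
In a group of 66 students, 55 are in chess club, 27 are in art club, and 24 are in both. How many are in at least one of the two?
|A∪B| = |A| + |B| - |A∩B| = 55 + 27 - 24 = 58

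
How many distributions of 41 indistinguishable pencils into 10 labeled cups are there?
C(41+10-1, 10-1) = C(50, 9) = 2505433700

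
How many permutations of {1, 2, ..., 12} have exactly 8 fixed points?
Choose the 8 fixed points C(12,8) = 495, derange the rest: !4 = Σ_{j=0}^{4} (-1)^j·4!/j! = 24 - 24 + 12 - 4 + 1 = 9. Product = 495 × 9 = 4455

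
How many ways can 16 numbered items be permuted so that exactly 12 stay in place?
Choose the 12 fixed points C(16,12) = 1820, derange the rest: !4 = Σ_{j=0}^{4} (-1)^j·4!/j! = 24 - 24 + 12 - 4 + 1 = 9. Product = 1820 × 9 = 16380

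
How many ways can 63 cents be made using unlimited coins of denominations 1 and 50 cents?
Coefficient of x^63 in 1/(1-x^1) · 1/(1-x^50). Use j coins of 50 for j = 0..⌊63/50⌋ = 1, the rest in 1s: 1 + 1 = 2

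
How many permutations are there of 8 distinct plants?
8! = 40320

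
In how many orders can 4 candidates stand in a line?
4! = 24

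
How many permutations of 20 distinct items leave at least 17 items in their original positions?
Exactly j fixed points: C(20,j)·!(20-j); sum over j ≥ 17 (derangement numbers via !m = (m-1)·(!(m-1) + !(m-2)): !0..!3 = 1, 0, 1, 2). Σ_{j=17}^{20} C(20,j)·!(20-j) = C(20,17)·!3 + C(20,18)·!2 + C(20,19)·!1 + C(20,20)·!0 = 1140·2 + 190·1 + 20·0 + 1·1 = 2471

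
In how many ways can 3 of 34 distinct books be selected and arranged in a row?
P(34,3) = 34!/(34-3)! = 35904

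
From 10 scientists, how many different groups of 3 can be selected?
C(10,3) = 10!/(3!×7!) = 120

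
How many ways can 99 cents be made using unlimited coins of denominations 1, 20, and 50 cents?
Coefficient of x^99 in 1/(1-x^1) · 1/(1-x^20) · 1/(1-x^50). Case on j = number of 50-cent coins (j = 0..1); remainder r = 99 - 50j is made from {1,20} in ⌊r/20⌋+1 ways. r = 99, 49 → 5 + 3 = 8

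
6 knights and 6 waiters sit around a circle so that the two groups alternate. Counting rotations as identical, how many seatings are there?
Fix one of the knights: (6-1)! ways for the remaining knights, × 6! ways for the waiters = 120 × 720 = 86400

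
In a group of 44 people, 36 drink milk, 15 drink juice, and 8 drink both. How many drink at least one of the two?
|A∪B| = |A| + |B| - |A∩B| = 36 + 15 - 8 = 43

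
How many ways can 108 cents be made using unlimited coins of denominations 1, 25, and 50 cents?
Coefficient of x^108 in 1/(1-x^1) · 1/(1-x^25) · 1/(1-x^50). Case on j = number of 50-cent coins (j = 0..2); remainder r = 108 - 50j is made from {1,25} in ⌊r/25⌋+1 ways. r = 108, 58, 8 → 5 + 3 + 1 = 9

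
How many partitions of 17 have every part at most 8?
Let r_j(i) = number of partitions of i into parts ≤ j, for i = 0..17. r_1(i) = 1 for all i; r_j(i) = r_{j-1}(i) + r_j(i-j). Rows j = 2..8: ≤2: 1 1 2 2 3 3 4 4 5 5 6 6 7 7 8 8 9 9; ≤3: 1 1 2 3 4 5 7 8 10 12 14 16 19 21 24 27 30 33; ≤4: 1 1 2 3 5 6 9 11 15 18 23 27 34 39 47 54 64 72; ≤5: 1 1 2 3 5 7 10 13 18 23 30 37 47 57 70 84 101 119; ≤6: 1 1 2 3 5 7 11 14 20 26 35 44 58 71 90 110 136 163; ≤7: 1 1 2 3 5 7 11 15 21 28 38 49 65 82 105 131 164 201; ≤8: 1 1 2 3 5 7 11 15 22 29 40 52 70 89 116 146 186 230. r_8(17) = 230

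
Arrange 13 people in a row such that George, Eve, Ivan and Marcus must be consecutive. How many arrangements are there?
Treat the 4 as one block: (13-4+1)! × 4! = 3628800 × 24 = 87091200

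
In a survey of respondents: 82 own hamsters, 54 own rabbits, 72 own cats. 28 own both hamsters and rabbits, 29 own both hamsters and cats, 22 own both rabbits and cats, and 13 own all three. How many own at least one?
|A∪B∪C| = 82+54+72-28-29-22+13 = 142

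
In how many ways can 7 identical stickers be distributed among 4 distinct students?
C(7+4-1, 4-1) = C(10, 3) = 120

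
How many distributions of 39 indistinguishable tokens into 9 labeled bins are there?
C(39+9-1, 9-1) = C(47, 8) = 314457495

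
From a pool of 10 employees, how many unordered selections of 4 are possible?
C(10,4) = 10!/(4!×6!) = 210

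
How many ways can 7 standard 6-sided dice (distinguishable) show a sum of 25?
Coefficient of x^25 in (x + x² + ... + x^6)^7. By inclusion-exclusion on dice exceeding 6: Σ_j (-1)^j C(7,j)·C(25-1-6j, 6) = C(7,0)·C(24,6) - C(7,1)·C(18,6) + C(7,2)·C(12,6) - C(7,3)·C(6,6) = 1·134596 - 7·18564 + 21·924 - 35·1 = 24017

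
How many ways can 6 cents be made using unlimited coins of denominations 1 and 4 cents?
Coefficient of x^6 in 1/(1-x^1) · 1/(1-x^4). Use j coins of 4 for j = 0..⌊6/4⌋ = 1, the rest in 1s: 1 + 1 = 2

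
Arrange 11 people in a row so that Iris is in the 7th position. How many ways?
Fix one position: (11-1)! = 3628800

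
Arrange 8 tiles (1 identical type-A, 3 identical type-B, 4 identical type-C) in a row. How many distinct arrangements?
8! / (1! × 3! × 4!) = 280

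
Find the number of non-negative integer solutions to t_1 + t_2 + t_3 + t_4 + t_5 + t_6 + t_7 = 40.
C(40+7-1, 7-1) = C(46, 6) = 9366819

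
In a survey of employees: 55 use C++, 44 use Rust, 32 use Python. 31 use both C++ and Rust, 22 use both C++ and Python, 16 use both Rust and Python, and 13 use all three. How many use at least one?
|A∪B∪C| = 55+44+32-31-22-16+13 = 75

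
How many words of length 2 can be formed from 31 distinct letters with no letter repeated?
P(31,2) = 31!/(31-2)! = 930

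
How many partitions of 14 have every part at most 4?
Let r_j(i) = number of partitions of i into parts ≤ j, for i = 0..14. r_1(i) = 1 for all i; r_j(i) = r_{j-1}(i) + r_j(i-j). Rows j = 2..4: ≤2: 1 1 2 2 3 3 4 4 5 5 6 6 7 7 8; ≤3: 1 1 2 3 4 5 7 8 10 12 14 16 19 21 24; ≤4: 1 1 2 3 5 6 9 11 15 18 23 27 34 39 47. r_4(14) = 47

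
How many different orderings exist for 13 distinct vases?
13! = 6227020800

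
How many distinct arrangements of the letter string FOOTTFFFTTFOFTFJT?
17! / (6! × 3! × 1! × 7!) = 16336320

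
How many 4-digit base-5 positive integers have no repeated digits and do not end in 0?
Last digit: 4 nonzero choices. First digit: 3 (nonzero, ≠last). Middle 2: P(3,2) = 6. Total = 72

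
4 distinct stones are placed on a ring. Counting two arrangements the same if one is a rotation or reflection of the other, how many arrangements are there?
(4-1)!/2 = 6/2 = 3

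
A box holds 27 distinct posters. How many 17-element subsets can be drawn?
C(27,17) = 27!/(17!×10!) = 8436285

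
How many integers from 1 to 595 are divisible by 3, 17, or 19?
⌊595/3⌋+⌊595/17⌋+⌊595/19⌋ - ⌊595/51⌋-⌊595/57⌋-⌊595/323⌋ + ⌊595/969⌋ = 198+35+31 - 11-10-1 + 0 = 242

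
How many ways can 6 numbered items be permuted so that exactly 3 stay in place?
Choose the 3 fixed points C(6,3) = 20, derange the rest: !3 = Σ_{j=0}^{3} (-1)^j·3!/j! = 6 - 6 + 3 - 1 = 2. Product = 20 × 2 = 40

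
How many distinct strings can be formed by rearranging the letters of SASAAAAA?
8! / (6! × 2!) = 28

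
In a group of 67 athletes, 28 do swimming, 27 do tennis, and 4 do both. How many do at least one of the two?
|A∪B| = |A| + |B| - |A∩B| = 28 + 27 - 4 = 51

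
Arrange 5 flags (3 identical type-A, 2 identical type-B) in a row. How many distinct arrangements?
5! / (3! × 2!) = 10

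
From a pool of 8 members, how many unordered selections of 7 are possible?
C(8,7) = 8!/(7!×1!) = 8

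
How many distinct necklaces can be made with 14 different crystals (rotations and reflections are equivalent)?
(14-1)!/2 = 6227020800/2 = 3113510400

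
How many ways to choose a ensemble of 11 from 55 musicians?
C(55,11) = 55!/(11!×44!) = 119653565850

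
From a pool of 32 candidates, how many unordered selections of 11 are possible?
C(32,11) = 32!/(11!×21!) = 129024480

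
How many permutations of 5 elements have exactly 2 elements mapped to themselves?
Choose the 2 fixed points C(5,2) = 10, derange the rest: !3 = Σ_{j=0}^{3} (-1)^j·3!/j! = 6 - 6 + 3 - 1 = 2. Product = 10 × 2 = 20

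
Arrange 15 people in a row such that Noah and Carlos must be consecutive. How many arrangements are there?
Treat the 2 as one block: (15-2+1)! × 2! = 87178291200 × 2 = 174356582400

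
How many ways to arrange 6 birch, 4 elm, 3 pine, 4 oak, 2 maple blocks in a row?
19! / (6! × 4! × 3! × 4! × 2!) = 24443218800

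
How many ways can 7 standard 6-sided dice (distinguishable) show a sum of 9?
Coefficient of x^9 in (x + x² + ... + x^6)^7. By inclusion-exclusion on dice exceeding 6: Σ_j (-1)^j C(7,j)·C(9-1-6j, 6) = C(7,0)·C(8,6) = 1·28 = 28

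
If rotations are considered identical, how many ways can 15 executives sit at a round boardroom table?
Circular: fix one position, arrange the rest. (15-1)! = 87178291200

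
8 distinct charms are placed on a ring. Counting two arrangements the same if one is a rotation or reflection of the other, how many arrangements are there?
(8-1)!/2 = 5040/2 = 2520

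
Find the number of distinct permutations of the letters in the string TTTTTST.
7! / (6! × 1!) = 7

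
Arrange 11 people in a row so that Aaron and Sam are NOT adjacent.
Total - adjacent = 11! - (11-1)!×2 = 39916800 - 7257600 = 32659200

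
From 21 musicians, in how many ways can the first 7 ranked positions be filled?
P(21,7) = 21!/(21-7)! = 586051200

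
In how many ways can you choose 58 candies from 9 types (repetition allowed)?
C(58+9-1, 9-1) = C(66, 8) = 5743572120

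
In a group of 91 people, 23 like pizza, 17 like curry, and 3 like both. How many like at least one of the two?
|A∪B| = |A| + |B| - |A∩B| = 23 + 17 - 3 = 37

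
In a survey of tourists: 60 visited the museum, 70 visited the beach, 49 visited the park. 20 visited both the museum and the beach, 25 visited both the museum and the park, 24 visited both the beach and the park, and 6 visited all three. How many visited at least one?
|A∪B∪C| = 60+70+49-20-25-24+6 = 116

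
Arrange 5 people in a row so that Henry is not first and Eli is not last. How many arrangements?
By inclusion-exclusion: 5! - 2×(5-1)! + (5-2)! = 120 - 48 + 6 = 78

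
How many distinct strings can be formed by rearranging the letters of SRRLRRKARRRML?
13! / (2! × 7! × 1! × 1! × 1! × 1!) = 617760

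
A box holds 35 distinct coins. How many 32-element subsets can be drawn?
C(35,32) = 35!/(32!×3!) = 6545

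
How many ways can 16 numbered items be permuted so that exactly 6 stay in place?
Choose the 6 fixed points C(16,6) = 8008, derange the rest: !10 = Σ_{j=0}^{10} (-1)^j·10!/j! = 3628800 - 3628800 + 1814400 - 604800 + 151200 - 30240 + 5040 - 720 + 90 - 10 + 1 = 1334961. Product = 8008 × 1334961 = 10690367688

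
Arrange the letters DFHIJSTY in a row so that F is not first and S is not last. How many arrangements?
By inclusion-exclusion: 8! - 2×(8-1)! + (8-2)! = 40320 - 10080 + 720 = 30960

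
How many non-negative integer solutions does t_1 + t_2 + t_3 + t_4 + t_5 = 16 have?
C(16+5-1, 5-1) = C(20, 4) = 4845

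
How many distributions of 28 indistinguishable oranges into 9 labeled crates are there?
C(28+9-1, 9-1) = C(36, 8) = 30260340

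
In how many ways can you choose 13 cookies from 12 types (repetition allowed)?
C(13+12-1, 12-1) = C(24, 11) = 2496144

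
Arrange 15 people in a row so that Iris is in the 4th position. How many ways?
Fix one position: (15-1)! = 87178291200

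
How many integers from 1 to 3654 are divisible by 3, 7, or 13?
⌊3654/3⌋+⌊3654/7⌋+⌊3654/13⌋ - ⌊3654/21⌋-⌊3654/39⌋-⌊3654/91⌋ + ⌊3654/273⌋ = 1218+522+281 - 174-93-40 + 13 = 1727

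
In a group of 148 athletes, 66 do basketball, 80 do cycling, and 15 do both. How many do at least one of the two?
|A∪B| = |A| + |B| - |A∩B| = 66 + 80 - 15 = 131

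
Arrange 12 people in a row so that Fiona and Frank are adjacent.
Treat as block: (12-1)! × 2! = 39916800 × 2 = 79833600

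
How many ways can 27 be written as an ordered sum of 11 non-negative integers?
C(27+11-1, 11-1) = C(37, 10) = 348330136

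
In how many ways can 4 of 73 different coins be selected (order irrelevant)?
C(73,4) = 73!/(4!×69!) = 1088430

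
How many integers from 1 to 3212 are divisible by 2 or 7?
⌊3212/2⌋ + ⌊3212/7⌋ - ⌊3212/14⌋ = 1606 + 458 - 229 = 1835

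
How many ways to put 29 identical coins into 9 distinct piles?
C(29+9-1, 9-1) = C(37, 8) = 38608020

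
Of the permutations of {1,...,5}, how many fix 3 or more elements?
Exactly j fixed points: C(5,j)·!(5-j); sum over j ≥ 3 (derangement numbers via !m = (m-1)·(!(m-1) + !(m-2)): !0..!2 = 1, 0, 1). Σ_{j=3}^{5} C(5,j)·!(5-j) = C(5,3)·!2 + C(5,4)·!1 + C(5,5)·!0 = 10·1 + 5·0 + 1·1 = 11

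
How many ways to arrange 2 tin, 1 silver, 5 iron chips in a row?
8! / (2! × 1! × 5!) = 168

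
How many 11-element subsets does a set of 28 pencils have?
C(28,11) = 28!/(11!×17!) = 21474180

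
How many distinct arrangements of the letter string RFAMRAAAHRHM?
12! / (2! × 1! × 4! × 3! × 2!) = 831600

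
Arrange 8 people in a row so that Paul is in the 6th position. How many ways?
Fix one position: (8-1)! = 5040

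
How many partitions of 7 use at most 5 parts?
By conjugation, equals partitions of 7 into parts ≤ 5. Let r_j(i) = number of partitions of i into parts ≤ j, for i = 0..7. r_1(i) = 1 for all i; r_j(i) = r_{j-1}(i) + r_j(i-j). Rows j = 2..5: ≤2: 1 1 2 2 3 3 4 4; ≤3: 1 1 2 3 4 5 7 8; ≤4: 1 1 2 3 5 6 9 11; ≤5: 1 1 2 3 5 7 10 13. r_5(7) = 13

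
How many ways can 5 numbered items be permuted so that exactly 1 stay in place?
Choose the 1 fixed point C(5,1) = 5, derange the rest: !4 = Σ_{j=0}^{4} (-1)^j·4!/j! = 24 - 24 + 12 - 4 + 1 = 9. Product = 5 × 9 = 45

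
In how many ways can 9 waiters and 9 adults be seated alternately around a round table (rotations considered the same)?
Fix one of the waiters: (9-1)! ways for the remaining waiters, × 9! ways for the adults = 40320 × 362880 = 14631321600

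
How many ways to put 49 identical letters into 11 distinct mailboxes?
C(49+11-1, 11-1) = C(59, 10) = 62828356305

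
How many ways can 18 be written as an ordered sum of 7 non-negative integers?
C(18+7-1, 7-1) = C(24, 6) = 134596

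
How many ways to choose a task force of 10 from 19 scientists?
C(19,10) = 19!/(10!×9!) = 92378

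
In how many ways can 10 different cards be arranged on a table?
10! = 3628800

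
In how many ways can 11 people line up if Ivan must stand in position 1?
Fix one position: (11-1)! = 3628800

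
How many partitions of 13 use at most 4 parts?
By conjugation, equals partitions of 13 into parts ≤ 4. Let r_j(i) = number of partitions of i into parts ≤ j, for i = 0..13. r_1(i) = 1 for all i; r_j(i) = r_{j-1}(i) + r_j(i-j). Rows j = 2..4: ≤2: 1 1 2 2 3 3 4 4 5 5 6 6 7 7; ≤3: 1 1 2 3 4 5 7 8 10 12 14 16 19 21; ≤4: 1 1 2 3 5 6 9 11 15 18 23 27 34 39. r_4(13) = 39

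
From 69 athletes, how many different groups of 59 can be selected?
C(69,59) = 69!/(59!×10!) = 340032449328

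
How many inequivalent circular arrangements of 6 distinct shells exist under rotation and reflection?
(6-1)!/2 = 120/2 = 60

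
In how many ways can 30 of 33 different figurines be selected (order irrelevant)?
C(33,30) = 33!/(30!×3!) = 5456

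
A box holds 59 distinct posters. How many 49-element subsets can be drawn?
C(59,49) = 59!/(49!×10!) = 62828356305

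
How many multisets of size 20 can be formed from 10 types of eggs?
C(20+10-1, 10-1) = C(29, 9) = 10015005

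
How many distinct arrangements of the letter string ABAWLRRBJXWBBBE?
15! / (2! × 1! × 2! × 1! × 1! × 1! × 2! × 5!) = 1362160800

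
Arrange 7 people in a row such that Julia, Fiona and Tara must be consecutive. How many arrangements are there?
Treat the 3 as one block: (7-3+1)! × 3! = 120 × 6 = 720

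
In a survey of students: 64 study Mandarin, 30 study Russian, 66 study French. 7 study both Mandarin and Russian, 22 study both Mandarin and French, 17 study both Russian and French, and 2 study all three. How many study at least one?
|A∪B∪C| = 64+30+66-7-22-17+2 = 116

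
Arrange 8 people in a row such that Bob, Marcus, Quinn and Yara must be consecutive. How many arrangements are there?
Treat the 4 as one block: (8-4+1)! × 4! = 120 × 24 = 2880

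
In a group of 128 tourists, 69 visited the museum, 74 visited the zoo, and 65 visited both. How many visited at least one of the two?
|A∪B| = |A| + |B| - |A∩B| = 69 + 74 - 65 = 78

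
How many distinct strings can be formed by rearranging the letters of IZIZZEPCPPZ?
11! / (1! × 3! × 2! × 4! × 1!) = 138600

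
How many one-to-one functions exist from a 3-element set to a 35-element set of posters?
P(35,3) = 35!/(35-3)! = 39270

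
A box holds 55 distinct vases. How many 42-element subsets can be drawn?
C(55,42) = 55!/(42!×13!) = 1451182990950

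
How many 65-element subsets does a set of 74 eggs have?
C(74,65) = 74!/(65!×9!) = 110524147514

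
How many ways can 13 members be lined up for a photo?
13! = 6227020800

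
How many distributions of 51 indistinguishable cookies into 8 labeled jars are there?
C(51+8-1, 8-1) = C(58, 7) = 300674088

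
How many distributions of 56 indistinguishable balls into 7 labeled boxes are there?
C(56+7-1, 7-1) = C(62, 6) = 61474519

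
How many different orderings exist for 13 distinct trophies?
13! = 6227020800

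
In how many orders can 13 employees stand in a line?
13! = 6227020800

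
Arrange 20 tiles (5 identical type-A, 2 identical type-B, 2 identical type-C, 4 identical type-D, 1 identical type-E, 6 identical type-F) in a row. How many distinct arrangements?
20! / (5! × 2! × 2! × 4! × 1! × 6!) = 293318625600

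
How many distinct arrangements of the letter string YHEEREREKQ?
10! / (4! × 1! × 1! × 1! × 1! × 2!) = 75600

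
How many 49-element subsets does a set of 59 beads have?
C(59,49) = 59!/(49!×10!) = 62828356305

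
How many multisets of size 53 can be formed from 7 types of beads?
C(53+7-1, 7-1) = C(59, 6) = 45057474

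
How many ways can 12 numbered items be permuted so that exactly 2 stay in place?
Choose the 2 fixed points C(12,2) = 66, derange the rest: !10 = Σ_{j=0}^{10} (-1)^j·10!/j! = 3628800 - 3628800 + 1814400 - 604800 + 151200 - 30240 + 5040 - 720 + 90 - 10 + 1 = 1334961. Product = 66 × 1334961 = 88107426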